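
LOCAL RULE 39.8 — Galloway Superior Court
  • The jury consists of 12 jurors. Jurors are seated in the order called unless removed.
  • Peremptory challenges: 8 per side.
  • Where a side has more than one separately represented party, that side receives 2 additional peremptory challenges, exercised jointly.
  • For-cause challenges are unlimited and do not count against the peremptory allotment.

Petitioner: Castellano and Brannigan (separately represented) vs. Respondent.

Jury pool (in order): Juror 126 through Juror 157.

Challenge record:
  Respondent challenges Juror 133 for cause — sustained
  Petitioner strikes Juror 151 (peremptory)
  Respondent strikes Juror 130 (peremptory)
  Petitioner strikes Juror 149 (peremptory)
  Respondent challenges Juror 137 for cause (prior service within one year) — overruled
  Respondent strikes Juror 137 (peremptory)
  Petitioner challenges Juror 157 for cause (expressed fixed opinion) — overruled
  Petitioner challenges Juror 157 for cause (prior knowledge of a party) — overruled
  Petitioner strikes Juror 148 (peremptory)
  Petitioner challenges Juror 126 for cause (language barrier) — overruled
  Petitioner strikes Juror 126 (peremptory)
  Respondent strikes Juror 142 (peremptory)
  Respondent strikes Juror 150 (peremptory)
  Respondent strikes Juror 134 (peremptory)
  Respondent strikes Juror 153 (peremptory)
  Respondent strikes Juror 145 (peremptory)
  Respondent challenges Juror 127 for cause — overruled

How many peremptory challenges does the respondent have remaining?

Respondent allotment: 8.
Respondent peremptories used: #130, #137, #142, #150, #134, #153, #145 — 7 (for-cause on #133, #137, #127 don't count).
Remaining: 8 − 7 = 1.

1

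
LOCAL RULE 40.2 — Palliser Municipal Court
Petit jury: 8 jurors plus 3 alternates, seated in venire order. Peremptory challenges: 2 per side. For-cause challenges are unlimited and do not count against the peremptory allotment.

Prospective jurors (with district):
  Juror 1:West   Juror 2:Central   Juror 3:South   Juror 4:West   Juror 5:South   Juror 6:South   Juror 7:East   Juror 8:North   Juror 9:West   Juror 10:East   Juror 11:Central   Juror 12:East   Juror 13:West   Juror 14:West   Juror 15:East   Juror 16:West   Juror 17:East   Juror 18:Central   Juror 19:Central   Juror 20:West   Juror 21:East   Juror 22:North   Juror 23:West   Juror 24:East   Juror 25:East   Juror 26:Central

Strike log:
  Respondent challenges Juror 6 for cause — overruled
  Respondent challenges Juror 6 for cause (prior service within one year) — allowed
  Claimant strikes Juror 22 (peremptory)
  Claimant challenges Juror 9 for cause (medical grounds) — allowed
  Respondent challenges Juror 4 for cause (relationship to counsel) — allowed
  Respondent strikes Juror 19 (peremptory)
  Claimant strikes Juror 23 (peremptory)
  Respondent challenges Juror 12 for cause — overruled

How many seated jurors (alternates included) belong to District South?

Removed: #4, #6, #9, #19, #22, #23.
Seated (11 incl. alternates): #1, #2, #3, #5, #7, #8, #10, #11, #12, #13, #14.
Of those, in District South: #3, #5 → 2.

2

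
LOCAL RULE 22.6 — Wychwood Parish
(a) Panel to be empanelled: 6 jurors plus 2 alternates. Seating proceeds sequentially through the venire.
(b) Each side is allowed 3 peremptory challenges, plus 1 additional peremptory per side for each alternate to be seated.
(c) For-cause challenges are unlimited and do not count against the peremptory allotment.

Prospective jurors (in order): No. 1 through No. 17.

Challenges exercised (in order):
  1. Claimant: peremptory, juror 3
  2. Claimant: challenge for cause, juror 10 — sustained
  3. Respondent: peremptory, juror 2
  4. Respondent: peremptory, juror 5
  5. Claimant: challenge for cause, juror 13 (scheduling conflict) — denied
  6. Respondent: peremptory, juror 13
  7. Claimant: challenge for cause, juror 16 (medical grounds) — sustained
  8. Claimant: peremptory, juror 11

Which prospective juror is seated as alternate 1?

12

Removed: #2, #3, #5, #10, #11, #13, #16.
Filling seats in venire order through position 7: #1, #4, #6, #7, #8, #9, #12.
So alternate 1 is #12.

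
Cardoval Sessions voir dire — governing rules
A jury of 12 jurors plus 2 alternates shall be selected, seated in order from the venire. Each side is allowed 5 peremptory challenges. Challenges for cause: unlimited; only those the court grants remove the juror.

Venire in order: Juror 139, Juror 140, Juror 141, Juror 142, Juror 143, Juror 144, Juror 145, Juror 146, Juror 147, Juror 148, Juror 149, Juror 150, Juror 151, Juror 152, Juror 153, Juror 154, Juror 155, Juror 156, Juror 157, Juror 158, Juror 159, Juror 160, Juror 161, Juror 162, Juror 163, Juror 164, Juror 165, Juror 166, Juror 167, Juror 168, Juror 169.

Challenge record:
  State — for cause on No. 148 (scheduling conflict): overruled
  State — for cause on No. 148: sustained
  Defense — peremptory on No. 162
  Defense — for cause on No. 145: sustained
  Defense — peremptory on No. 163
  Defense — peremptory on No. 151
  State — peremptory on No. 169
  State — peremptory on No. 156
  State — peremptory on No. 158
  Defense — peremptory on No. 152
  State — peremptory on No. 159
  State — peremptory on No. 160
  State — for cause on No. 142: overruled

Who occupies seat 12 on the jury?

Removed: #145, #148, #151, #152, #156, #158, #159, #160, #162, #163, #169. (#142 stays — for-cause denied.)
Seating in order: seats 1–12 → #139, #140, #141, #142, #143, #144, #146, #147, #149, #150, #153, #154; alternates → #155, #157.
So seat 12 is #154.

154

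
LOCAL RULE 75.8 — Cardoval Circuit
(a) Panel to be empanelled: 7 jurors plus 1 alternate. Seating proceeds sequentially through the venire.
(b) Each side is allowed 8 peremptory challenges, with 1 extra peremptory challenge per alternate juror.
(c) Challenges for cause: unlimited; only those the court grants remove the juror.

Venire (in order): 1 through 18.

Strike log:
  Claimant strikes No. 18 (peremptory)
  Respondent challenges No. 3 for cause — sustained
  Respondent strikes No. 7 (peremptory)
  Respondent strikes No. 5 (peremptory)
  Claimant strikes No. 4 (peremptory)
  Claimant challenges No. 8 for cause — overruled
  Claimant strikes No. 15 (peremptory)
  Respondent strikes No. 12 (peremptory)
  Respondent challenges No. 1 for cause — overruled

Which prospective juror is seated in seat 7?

11

Removed: #3, #4, #5, #7, #12, #15, #18. (#1, #8 stay — for-cause denied.)
Seating in order: seats 1–7 → #1, #2, #6, #8, #9, #10, #11; alternates → #13.
So seat 7 is #11.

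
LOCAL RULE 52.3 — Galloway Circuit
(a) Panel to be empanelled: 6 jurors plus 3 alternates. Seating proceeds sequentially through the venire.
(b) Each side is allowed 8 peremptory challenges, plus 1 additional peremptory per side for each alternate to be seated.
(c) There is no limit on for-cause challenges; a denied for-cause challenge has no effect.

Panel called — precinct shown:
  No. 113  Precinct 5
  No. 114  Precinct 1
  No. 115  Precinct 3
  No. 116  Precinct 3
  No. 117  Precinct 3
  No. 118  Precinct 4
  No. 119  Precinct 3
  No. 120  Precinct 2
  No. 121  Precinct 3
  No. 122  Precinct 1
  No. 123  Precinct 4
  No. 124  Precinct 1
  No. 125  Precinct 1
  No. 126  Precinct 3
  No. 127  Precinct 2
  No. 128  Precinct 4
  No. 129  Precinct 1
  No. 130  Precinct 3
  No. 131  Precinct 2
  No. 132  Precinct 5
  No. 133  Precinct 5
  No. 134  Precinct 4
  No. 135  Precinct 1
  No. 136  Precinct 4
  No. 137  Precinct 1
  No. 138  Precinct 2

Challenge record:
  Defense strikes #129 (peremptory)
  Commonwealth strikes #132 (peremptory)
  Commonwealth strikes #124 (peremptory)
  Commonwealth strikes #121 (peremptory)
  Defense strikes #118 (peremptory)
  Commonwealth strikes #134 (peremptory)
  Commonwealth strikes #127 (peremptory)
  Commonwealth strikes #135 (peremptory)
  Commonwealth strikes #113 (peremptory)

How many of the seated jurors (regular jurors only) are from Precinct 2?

1

Removed: #113, #118, #121, #124, #127, #129, #132, #134, #135.
Seated jurors 1–6: #114, #115, #116, #117, #119, #120 (alternates #122, #123, #125 not counted).
Of those, in Precinct 2: #120 → 1.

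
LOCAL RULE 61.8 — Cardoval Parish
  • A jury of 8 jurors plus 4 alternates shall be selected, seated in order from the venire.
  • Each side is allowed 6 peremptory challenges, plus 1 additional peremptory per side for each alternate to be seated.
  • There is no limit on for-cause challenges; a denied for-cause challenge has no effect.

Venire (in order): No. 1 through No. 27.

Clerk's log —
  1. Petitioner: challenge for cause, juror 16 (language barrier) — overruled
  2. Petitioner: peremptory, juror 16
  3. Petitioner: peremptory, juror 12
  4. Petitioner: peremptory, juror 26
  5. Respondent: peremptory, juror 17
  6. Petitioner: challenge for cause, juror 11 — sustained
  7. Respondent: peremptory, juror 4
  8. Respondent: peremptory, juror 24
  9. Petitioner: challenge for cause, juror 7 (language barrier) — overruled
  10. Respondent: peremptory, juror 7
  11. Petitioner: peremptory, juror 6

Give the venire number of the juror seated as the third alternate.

18

Removed: #4, #6, #7, #11, #12, #16, #17, #24, #26.
Seating in order: seats 1–8 → #1, #2, #3, #5, #8, #9, #10, #13; alternates → #14, #15, #18, #19.
So alternate 3 is #18.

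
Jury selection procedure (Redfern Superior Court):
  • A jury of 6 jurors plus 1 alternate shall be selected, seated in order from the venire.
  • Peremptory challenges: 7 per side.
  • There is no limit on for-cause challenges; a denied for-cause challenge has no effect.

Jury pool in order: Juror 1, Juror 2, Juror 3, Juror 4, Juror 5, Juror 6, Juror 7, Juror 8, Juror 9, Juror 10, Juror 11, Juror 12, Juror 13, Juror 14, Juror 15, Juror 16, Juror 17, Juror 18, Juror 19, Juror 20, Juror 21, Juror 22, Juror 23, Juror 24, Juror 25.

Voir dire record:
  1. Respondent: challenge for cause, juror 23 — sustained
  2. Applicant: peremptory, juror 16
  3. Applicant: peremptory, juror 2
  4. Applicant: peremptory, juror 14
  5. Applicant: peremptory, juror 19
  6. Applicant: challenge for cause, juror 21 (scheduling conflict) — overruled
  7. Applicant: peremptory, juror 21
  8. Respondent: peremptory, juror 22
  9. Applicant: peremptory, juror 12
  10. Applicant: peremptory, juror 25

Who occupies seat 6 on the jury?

7

Removed: #2, #12, #14, #16, #19, #21, #22, #23, #25.
Seating in order: seats 1–6 → #1, #3, #4, #5, #6, #7; alternates → #8.
So seat 6 is #7.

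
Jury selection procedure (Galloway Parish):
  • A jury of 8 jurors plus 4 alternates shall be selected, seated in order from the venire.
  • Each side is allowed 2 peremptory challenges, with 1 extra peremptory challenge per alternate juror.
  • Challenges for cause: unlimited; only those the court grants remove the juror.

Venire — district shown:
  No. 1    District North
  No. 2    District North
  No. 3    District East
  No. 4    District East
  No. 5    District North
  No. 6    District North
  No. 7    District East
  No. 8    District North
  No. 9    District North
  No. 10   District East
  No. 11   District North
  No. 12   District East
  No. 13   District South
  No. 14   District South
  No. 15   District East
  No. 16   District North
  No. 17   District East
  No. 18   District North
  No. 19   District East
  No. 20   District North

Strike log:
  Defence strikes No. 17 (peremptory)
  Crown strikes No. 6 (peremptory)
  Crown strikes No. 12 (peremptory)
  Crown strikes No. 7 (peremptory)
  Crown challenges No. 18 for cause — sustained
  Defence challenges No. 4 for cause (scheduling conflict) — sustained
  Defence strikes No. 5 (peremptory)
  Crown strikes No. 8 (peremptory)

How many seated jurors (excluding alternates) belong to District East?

2

Removed: #4, #5, #6, #7, #8, #12, #17, #18.
Seated jurors 1–8: #1, #2, #3, #9, #10, #11, #13, #14 (alternates #15, #16, #19, #20 not counted).
Of those, in District East: #3, #10 → 2.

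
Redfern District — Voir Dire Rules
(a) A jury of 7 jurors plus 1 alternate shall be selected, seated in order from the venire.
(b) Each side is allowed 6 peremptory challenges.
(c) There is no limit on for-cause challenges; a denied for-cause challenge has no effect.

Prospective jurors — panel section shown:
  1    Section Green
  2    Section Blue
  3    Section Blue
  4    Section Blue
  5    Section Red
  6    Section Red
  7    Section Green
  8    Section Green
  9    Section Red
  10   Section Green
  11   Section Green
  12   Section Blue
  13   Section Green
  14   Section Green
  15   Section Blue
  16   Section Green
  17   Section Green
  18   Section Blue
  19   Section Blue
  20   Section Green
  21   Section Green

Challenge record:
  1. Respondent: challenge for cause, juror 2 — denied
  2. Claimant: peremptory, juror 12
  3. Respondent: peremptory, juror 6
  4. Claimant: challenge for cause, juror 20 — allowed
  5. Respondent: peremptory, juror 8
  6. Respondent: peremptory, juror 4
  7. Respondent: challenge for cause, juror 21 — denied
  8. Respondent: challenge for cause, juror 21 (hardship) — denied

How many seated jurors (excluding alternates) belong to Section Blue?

2

Removed: #4, #6, #8, #12, #20.
Seated jurors 1–7: #1, #2, #3, #5, #7, #9, #10 (alternates #11 not counted).
Of those, in Section Blue: #2, #3 → 2.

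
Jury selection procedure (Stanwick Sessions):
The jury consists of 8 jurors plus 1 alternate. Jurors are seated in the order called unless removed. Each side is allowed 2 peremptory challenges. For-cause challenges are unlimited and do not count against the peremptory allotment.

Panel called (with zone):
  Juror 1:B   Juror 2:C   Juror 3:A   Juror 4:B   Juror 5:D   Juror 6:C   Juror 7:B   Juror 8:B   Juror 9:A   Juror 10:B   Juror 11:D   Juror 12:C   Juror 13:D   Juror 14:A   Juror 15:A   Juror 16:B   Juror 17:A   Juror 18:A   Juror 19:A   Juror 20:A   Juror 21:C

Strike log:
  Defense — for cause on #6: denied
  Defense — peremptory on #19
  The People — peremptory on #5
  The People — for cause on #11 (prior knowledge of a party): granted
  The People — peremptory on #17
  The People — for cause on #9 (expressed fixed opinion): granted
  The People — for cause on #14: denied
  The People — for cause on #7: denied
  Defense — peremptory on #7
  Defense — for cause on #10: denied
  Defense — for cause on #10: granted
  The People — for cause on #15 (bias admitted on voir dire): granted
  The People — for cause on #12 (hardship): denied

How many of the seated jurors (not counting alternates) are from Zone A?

1

Removed: #5, #7, #9, #10, #11, #15, #17, #19.
Seated jurors 1–8: #1, #2, #3, #4, #6, #8, #12, #13 (alternates #14 not counted).
Of those, in Zone A: #3 → 1.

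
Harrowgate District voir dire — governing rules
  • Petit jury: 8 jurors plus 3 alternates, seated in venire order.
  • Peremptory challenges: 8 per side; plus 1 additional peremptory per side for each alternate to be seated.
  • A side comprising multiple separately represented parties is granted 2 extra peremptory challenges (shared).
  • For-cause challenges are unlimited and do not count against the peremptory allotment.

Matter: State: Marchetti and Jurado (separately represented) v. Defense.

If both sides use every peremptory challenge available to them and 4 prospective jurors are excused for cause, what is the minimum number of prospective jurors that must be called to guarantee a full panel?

39

Seats to fill: 8 + 3 alternates = 11.
Peremptories — State: 8 + 1×3 + 2 = 13; Defense: 8 + 1×3 = 11; total 24.
For-cause removals: 4.
Minimum venire: 11 + 24 + 4 = 39.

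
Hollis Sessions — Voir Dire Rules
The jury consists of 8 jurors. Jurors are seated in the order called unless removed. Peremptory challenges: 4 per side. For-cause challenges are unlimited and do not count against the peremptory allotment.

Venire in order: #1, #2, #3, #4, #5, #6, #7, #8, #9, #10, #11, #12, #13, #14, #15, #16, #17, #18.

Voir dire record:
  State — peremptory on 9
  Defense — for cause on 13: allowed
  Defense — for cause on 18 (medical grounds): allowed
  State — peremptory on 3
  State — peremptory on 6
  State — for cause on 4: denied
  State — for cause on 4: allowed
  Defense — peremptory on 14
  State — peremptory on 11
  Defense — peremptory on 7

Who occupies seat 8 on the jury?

16

Removed: #3, #4, #6, #7, #9, #11, #13, #14, #18.
Seating in order: seats 1–8 → #1, #2, #5, #8, #10, #12, #15, #16.
So seat 8 is #16.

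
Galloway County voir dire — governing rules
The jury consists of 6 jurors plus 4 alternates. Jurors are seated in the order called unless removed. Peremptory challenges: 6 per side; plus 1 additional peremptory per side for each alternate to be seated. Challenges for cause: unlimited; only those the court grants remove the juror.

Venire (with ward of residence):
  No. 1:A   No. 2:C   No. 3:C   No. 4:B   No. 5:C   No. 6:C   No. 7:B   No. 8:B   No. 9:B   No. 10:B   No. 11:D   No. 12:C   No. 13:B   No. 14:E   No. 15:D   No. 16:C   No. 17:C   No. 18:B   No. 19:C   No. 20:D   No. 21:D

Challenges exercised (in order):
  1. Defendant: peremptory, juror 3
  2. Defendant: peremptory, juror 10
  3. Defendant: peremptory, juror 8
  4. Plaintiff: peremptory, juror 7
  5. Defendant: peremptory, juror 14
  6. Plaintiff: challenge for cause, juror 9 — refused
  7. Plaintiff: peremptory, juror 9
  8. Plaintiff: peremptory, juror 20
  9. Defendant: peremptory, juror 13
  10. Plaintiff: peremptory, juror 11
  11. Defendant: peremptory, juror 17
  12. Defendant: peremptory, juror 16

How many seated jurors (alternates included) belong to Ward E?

Removed: #3, #7, #8, #9, #10, #11, #13, #14, #16, #17, #20.
Seated (10 incl. alternates): #1, #2, #4, #5, #6, #12, #15, #18, #19, #21.
None of those are in Ward E → 0.

0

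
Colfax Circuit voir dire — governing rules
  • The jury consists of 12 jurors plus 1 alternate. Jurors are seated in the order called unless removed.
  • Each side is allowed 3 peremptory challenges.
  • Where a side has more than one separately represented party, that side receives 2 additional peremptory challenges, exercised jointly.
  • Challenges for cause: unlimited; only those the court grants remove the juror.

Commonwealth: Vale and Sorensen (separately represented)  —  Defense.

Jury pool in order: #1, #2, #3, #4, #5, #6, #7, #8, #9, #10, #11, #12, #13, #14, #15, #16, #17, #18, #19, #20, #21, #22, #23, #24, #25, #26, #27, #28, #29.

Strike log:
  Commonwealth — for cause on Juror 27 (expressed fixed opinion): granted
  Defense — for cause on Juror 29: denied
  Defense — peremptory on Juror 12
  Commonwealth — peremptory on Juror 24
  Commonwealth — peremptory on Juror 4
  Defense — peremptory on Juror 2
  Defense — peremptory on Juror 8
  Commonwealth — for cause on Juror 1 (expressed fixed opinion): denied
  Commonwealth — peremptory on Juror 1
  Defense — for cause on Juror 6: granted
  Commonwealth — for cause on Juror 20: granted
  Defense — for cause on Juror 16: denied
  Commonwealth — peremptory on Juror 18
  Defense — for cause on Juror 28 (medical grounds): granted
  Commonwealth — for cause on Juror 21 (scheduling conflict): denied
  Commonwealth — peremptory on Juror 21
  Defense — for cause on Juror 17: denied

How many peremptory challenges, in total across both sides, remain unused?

Commonwealth allotment: 3 base + 2 multi-party = 5. Defense allotment: 3.
Commonwealth peremptories used: #24, #4, #1, #18, #21 — 5 (for-cause on #27, #1, #20, #21 don't count).
Defense peremptories used: #12, #2, #8 — 3 (for-cause on #29, #6, #16, #28, #17 don't count).
Remaining: (5 − 5) + (3 − 3) = 0.

0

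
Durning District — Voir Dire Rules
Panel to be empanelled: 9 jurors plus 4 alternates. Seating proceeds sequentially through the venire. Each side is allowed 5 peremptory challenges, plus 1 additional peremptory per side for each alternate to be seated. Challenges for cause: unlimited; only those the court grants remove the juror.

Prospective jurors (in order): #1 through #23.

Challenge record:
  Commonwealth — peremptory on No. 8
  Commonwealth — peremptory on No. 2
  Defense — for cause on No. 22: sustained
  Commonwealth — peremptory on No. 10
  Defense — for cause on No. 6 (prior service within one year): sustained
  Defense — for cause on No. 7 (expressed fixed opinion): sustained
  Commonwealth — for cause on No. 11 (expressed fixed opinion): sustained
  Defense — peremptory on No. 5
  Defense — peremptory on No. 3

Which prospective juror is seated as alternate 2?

Removed: #2, #3, #5, #6, #7, #8, #10, #11, #22.
Seating in order: seats 1–9 → #1, #4, #9, #12, #13, #14, #15, #16, #17; alternates → #18, #19, #20, #21.
So alternate 2 is #19.

19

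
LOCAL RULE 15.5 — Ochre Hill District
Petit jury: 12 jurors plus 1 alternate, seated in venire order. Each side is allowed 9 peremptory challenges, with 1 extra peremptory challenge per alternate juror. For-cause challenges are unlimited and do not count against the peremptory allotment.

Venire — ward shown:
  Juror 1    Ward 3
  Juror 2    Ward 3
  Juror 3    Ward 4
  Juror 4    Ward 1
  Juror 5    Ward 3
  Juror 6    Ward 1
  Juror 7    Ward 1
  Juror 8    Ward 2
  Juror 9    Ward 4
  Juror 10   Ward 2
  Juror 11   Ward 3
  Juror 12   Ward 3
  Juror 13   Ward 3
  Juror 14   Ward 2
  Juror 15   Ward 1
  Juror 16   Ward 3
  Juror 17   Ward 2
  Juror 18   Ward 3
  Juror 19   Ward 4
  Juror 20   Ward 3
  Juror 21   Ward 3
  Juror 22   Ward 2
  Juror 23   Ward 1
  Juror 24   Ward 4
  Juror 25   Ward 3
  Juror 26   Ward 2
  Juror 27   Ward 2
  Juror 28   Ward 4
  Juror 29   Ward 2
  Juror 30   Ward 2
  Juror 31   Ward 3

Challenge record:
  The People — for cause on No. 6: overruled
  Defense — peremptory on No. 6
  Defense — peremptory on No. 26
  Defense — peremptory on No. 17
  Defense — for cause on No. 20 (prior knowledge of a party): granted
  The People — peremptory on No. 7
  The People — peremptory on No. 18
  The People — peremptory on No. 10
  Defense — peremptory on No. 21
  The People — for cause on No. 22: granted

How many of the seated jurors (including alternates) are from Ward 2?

2

Removed: #6, #7, #10, #17, #18, #20, #21, #22, #26.
Seated (13 incl. alternates): #1, #2, #3, #4, #5, #8, #9, #11, #12, #13, #14, #15, #16.
Of those, in Ward 2: #8, #14 → 2.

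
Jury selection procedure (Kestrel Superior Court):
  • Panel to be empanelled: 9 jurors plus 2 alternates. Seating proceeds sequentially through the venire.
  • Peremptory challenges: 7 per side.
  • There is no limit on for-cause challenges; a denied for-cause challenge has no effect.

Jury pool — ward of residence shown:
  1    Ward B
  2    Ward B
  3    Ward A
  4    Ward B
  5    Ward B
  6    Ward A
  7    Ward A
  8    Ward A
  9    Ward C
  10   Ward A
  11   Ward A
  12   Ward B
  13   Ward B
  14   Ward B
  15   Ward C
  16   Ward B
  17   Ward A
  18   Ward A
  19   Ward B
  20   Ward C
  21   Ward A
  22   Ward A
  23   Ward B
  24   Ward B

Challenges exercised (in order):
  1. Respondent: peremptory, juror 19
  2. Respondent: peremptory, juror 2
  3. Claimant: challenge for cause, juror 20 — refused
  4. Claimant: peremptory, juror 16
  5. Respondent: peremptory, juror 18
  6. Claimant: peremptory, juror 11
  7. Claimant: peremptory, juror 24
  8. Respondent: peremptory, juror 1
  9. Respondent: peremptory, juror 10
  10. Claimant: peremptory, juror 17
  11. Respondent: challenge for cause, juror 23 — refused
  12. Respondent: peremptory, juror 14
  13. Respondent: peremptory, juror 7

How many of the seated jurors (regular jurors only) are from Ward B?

4

Removed: #1, #2, #7, #10, #11, #14, #16, #17, #18, #19, #24.
Seated jurors 1–9: #3, #4, #5, #6, #8, #9, #12, #13, #15 (alternates #20, #21 not counted).
Of those, in Ward B: #4, #5, #12, #13 → 4.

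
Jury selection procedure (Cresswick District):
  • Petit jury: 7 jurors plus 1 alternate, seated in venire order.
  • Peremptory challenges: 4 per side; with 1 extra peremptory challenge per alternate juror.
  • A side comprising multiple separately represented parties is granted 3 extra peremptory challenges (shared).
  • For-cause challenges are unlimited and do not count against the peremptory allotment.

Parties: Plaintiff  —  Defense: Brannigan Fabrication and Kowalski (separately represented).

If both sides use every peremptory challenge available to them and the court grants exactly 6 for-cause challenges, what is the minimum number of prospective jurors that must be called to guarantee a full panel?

Seats to fill: 7 + 1 alternates = 8.
Peremptories — Plaintiff: 4 + 1×1 = 5; Defense: 4 + 1×1 + 3 = 8; total 13.
For-cause removals: 6.
Minimum venire: 8 + 13 + 6 = 27.

27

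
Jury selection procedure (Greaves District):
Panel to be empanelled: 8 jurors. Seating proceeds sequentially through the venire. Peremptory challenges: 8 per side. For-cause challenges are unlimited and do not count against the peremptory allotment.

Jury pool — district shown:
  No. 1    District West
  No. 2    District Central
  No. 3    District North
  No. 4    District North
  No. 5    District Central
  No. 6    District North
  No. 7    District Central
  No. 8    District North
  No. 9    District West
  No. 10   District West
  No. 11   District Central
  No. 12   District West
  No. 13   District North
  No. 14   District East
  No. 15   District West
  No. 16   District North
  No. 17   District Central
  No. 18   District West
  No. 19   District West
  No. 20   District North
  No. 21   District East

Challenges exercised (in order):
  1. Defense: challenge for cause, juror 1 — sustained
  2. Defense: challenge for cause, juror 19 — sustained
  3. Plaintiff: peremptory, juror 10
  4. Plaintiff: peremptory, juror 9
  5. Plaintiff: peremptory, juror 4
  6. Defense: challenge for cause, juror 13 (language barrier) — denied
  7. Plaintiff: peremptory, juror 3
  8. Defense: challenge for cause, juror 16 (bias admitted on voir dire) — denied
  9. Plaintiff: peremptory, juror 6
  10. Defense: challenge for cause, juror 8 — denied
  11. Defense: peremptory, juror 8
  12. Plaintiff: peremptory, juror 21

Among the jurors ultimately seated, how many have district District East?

Removed: #1, #3, #4, #6, #8, #9, #10, #19, #21.
Seated jurors 1–8: #2, #5, #7, #11, #12, #13, #14, #15.
Of those, in District East: #14 → 1.

1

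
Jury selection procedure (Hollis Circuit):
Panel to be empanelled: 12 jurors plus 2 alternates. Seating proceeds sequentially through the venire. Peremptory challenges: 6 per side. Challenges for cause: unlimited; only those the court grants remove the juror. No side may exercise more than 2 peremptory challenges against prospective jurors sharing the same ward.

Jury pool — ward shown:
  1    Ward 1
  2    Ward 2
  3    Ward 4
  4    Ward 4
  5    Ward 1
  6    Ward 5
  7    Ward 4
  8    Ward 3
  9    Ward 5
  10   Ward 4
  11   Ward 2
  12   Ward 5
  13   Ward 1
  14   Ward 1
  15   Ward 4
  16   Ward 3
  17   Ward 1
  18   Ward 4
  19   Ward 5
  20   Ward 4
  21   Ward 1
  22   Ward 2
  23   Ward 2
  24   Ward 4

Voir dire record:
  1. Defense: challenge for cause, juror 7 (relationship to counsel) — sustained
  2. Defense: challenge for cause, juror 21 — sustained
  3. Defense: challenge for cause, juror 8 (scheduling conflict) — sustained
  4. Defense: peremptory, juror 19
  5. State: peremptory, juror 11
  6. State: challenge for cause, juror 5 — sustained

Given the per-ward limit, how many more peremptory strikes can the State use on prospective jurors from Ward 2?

1

State peremptories so far: #11 — 1 of 6 used, 5 left overall.
Against Ward 2: #11 — 1 used; per-ward cap 2 leaves 1.
Binding limit: min(5, 1) = 1.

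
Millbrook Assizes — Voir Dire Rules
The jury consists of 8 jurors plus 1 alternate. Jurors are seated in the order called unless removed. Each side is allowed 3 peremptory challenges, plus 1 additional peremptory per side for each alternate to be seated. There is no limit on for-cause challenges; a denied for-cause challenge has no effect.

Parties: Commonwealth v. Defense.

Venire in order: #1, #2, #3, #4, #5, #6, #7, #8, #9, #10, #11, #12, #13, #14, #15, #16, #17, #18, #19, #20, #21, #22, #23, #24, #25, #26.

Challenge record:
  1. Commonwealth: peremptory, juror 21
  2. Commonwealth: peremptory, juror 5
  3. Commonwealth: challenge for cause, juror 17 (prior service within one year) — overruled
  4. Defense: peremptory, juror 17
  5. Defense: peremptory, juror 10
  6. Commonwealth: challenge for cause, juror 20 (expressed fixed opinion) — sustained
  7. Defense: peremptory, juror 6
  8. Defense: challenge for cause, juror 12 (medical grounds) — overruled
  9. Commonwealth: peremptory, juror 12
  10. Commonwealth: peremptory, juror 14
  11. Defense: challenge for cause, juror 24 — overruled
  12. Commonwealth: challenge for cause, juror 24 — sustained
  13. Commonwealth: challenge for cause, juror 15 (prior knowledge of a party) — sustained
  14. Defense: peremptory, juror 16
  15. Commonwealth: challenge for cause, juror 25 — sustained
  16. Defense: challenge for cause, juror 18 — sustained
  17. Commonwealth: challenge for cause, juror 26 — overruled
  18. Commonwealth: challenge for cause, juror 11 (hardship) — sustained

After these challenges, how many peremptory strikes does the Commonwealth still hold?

0

Commonwealth allotment: 3 base + 1 × 1 alternate = 4.
Commonwealth peremptories used: #21, #5, #12, #14 — 4 (for-cause on #17, #20, #24, #15, #25, #26, #11 don't count).
Remaining: 4 − 4 = 0.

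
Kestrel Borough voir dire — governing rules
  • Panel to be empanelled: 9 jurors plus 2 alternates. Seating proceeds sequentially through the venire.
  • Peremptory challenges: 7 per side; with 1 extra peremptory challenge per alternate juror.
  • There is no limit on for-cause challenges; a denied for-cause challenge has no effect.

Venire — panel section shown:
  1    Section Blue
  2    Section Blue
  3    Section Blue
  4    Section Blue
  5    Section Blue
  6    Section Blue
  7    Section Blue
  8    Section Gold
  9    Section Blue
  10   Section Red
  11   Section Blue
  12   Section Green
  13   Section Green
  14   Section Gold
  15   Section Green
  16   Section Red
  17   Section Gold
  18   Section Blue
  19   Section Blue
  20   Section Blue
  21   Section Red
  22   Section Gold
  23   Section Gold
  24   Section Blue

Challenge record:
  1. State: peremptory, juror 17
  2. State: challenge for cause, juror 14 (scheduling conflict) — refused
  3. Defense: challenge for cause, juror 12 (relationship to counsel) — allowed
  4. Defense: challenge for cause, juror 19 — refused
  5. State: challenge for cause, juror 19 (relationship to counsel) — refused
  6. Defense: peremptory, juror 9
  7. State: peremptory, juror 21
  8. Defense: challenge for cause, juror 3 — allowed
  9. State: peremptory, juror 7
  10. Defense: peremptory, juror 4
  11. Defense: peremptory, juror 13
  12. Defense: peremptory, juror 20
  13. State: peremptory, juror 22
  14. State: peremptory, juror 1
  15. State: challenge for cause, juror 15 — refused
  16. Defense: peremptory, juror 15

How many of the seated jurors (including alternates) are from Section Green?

Removed: #1, #3, #4, #7, #9, #12, #13, #15, #17, #20, #21, #22.
Seated (11 incl. alternates): #2, #5, #6, #8, #10, #11, #14, #16, #18, #19, #23.
None of those are in Section Green → 0.

0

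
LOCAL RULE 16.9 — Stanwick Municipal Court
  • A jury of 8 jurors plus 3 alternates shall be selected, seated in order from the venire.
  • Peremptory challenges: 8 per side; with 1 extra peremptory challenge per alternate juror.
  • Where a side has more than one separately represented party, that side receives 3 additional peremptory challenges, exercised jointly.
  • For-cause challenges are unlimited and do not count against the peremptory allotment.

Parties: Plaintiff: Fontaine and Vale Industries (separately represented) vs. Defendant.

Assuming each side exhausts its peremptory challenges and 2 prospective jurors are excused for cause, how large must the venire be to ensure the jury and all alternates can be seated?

Seats to fill: 8 + 3 alternates = 11.
Peremptories — Plaintiff: 8 + 1×3 + 3 = 14; Defendant: 8 + 1×3 = 11; total 25.
For-cause removals: 2.
Minimum venire: 11 + 25 + 2 = 38.

38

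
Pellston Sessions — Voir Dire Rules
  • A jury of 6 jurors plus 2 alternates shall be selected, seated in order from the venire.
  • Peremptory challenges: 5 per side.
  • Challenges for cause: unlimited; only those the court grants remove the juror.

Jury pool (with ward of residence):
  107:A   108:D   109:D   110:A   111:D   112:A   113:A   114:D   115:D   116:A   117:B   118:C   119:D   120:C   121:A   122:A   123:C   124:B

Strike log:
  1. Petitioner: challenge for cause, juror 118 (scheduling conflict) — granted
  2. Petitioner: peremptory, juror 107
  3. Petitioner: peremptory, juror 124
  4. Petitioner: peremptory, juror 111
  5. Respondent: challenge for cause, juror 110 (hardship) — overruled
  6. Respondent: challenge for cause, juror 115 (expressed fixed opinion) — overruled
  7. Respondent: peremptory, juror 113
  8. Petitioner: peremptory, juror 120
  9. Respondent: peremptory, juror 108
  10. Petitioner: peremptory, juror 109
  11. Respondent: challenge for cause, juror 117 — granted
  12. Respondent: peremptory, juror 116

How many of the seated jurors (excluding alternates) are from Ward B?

Removed: #107, #108, #109, #111, #113, #116, #117, #118, #120, #124.
Seated jurors 1–6: #110, #112, #114, #115, #119, #121 (alternates #122, #123 not counted).
None of those are in Ward B → 0.

0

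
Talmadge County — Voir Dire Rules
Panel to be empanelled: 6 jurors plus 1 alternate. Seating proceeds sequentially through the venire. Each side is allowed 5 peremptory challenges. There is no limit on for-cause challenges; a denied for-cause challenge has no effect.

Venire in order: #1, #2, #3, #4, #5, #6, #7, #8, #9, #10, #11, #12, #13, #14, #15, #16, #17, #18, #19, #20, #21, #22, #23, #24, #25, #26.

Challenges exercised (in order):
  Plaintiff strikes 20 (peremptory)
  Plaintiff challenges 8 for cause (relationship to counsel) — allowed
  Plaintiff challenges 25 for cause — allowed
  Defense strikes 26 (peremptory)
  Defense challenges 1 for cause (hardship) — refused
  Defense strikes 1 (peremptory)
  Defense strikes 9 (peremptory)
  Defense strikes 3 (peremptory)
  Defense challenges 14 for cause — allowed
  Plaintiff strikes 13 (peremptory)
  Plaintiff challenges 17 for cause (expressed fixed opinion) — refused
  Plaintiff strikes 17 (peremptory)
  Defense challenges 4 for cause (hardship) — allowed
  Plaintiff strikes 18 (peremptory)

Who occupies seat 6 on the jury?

11

Removed: #1, #3, #4, #8, #9, #13, #14, #17, #18, #20, #25, #26.
Seating in order: seats 1–6 → #2, #5, #6, #7, #10, #11; alternates → #12.
So seat 6 is #11.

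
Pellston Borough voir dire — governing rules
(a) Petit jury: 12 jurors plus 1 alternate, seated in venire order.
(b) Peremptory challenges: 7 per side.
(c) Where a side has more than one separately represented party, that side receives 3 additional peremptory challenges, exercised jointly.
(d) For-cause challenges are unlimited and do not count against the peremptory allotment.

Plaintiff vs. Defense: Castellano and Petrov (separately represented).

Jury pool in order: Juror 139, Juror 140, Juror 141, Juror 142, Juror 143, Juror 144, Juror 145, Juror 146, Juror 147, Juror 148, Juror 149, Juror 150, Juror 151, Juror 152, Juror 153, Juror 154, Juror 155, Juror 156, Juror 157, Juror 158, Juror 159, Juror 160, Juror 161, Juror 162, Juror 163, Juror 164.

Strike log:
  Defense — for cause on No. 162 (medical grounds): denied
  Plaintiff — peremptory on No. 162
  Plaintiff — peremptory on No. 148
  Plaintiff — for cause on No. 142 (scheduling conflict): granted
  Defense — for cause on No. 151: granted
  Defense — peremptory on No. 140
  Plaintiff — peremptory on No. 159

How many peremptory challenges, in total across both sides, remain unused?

Plaintiff allotment: 7. Defense allotment: 7 base + 3 multi-party = 10.
Plaintiff peremptories used: #162, #148, #159 — 3 (the for-cause on #142 doesn't count).
Defense peremptories used: #140 — 1 (for-cause on #162, #151 don't count).
Remaining: (7 − 3) + (10 − 1) = 13.

13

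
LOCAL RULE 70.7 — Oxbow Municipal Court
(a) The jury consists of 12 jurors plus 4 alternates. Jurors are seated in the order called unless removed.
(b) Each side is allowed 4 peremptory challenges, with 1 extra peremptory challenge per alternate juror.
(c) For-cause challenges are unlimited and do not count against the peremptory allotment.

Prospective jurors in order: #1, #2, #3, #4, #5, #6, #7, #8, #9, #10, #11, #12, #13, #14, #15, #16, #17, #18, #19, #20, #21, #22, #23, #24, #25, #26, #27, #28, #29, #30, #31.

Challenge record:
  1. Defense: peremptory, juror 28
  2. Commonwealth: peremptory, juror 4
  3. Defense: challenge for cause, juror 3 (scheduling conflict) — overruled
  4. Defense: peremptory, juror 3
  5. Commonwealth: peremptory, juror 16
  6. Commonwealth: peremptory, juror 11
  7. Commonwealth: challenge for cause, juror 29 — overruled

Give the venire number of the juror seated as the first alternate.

17

Removed: #3, #4, #11, #16, #28. (#29 stays — for-cause denied.)
Seating in order: seats 1–12 → #1, #2, #5, #6, #7, #8, #9, #10, #12, #13, #14, #15; alternates → #17, #18, #19, #20.
So alternate 1 is #17.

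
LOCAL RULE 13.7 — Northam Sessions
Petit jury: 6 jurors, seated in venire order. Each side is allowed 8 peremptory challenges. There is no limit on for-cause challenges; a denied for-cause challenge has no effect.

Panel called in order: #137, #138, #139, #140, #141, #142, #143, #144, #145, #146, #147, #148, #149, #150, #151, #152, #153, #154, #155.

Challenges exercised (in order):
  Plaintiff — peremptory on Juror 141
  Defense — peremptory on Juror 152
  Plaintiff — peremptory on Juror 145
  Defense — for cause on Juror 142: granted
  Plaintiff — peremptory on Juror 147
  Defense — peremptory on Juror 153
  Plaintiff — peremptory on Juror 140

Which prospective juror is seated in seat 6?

Removed: #140, #141, #142, #145, #147, #152, #153.
Seating in order: seats 1–6 → #137, #138, #139, #143, #144, #146.
So seat 6 is #146.

146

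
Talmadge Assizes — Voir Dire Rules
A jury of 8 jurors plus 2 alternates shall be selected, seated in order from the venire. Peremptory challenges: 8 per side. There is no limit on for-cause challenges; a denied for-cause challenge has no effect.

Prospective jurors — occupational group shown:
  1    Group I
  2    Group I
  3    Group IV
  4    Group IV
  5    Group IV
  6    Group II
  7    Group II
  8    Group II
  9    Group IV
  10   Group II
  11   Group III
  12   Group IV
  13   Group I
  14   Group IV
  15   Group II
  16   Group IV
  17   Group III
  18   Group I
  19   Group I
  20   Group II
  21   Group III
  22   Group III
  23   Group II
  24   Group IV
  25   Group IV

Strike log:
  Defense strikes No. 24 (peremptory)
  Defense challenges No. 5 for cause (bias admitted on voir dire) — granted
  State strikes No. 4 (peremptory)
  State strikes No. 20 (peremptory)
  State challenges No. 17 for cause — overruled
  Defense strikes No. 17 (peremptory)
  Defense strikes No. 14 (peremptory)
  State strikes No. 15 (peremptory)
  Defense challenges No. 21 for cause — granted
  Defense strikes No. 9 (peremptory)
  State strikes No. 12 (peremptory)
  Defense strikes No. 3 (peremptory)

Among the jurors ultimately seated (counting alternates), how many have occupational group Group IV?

Removed: #3, #4, #5, #9, #12, #14, #15, #17, #20, #21, #24.
Seated (10 incl. alternates): #1, #2, #6, #7, #8, #10, #11, #13, #16, #18.
Of those, in Group IV: #16 → 1.

1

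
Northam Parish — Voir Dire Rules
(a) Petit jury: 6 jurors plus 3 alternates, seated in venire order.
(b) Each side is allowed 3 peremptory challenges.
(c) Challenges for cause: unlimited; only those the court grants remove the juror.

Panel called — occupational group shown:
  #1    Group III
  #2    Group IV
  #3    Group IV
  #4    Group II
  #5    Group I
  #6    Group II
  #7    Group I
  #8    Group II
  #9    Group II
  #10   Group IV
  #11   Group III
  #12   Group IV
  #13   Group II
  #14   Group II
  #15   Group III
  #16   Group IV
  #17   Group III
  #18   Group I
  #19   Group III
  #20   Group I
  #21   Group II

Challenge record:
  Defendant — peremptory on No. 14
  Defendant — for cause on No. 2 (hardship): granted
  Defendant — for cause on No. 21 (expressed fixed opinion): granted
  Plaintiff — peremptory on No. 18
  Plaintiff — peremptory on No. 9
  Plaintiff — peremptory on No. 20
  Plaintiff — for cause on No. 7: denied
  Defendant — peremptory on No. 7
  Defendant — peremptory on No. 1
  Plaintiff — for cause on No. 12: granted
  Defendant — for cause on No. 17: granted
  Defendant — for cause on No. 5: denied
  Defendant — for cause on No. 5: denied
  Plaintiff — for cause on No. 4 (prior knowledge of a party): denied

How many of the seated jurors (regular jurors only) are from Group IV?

Removed: #1, #2, #7, #9, #12, #14, #17, #18, #20, #21.
Seated jurors 1–6: #3, #4, #5, #6, #8, #10 (alternates #11, #13, #15 not counted).
Of those, in Group IV: #3, #10 → 2.

2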